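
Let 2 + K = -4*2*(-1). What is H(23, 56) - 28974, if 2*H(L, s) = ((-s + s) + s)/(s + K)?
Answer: -898180/31 ≈ -28974.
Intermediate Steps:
K = 6 (K = -2 - 4*2*(-1) = -2 - 8*(-1) = -2 + 8 = 6)
H(L, s) = s/(2*(6 + s)) (H(L, s) = (((-s + s) + s)/(s + 6))/2 = ((0 + s)/(6 + s))/2 = (s/(6 + s))/2 = s/(2*(6 + s)))
H(23, 56) - 28974 = (½)*56/(6 + 56) - 28974 = (½)*56/62 - 28974 = (½)*56*(1/62) - 28974 = 14/31 - 28974 = -898180/31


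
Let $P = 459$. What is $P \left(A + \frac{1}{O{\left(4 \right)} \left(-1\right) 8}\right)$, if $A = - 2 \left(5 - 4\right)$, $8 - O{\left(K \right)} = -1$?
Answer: $- \frac{7395}{8} \approx -924.38$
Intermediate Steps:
$O{\left(K \right)} = 9$ ($O{\left(K \right)} = 8 - -1 = 8 + 1 = 9$)
$A = -2$ ($A = \left(-2\right) 1 = -2$)
$P \left(A + \frac{1}{O{\left(4 \right)} \left(-1\right) 8}\right) = 459 \left(-2 + \frac{1}{9 \left(-1\right) 8}\right) = 459 \left(-2 + \frac{1}{\left(-9\right) 8}\right) = 459 \left(-2 + \frac{1}{-72}\right) = 459 \left(-2 - \frac{1}{72}\right) = 459 \left(- \frac{145}{72}\right) = - \frac{7395}{8}$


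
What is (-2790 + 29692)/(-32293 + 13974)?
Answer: -26902/18319 ≈ -1.4685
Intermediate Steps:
(-2790 + 29692)/(-32293 + 13974) = 26902/(-18319) = 26902*(-1/18319) = -26902/18319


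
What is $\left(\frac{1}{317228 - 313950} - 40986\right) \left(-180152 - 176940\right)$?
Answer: $\frac{23988031296422}{1639} \approx 1.4636 \cdot 10^{10}$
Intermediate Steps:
$\left(\frac{1}{317228 - 313950} - 40986\right) \left(-180152 - 176940\right) = \left(\frac{1}{3278} - 40986\right) \left(-357092\right) = \left(- \frac{134352107}{3278}\right) \left(-357092\right) = \frac{23988031296422}{1639}$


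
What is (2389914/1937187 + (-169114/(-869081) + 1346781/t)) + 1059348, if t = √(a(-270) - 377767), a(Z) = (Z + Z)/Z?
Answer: 198165719497270612/187063601683 - 1346781*I*√377765/377765 ≈ 1.0594e+6 - 2191.2*I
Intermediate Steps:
a(Z) = 2 (a(Z) = (2*Z)/Z = 2)
t = I*√377765 (t = √(2 - 377767) = √(-377765) = I*√377765 ≈ 614.63*I)
(2389914/1937187 + (-169114/(-869081) + 1346781/t)) + 1059348 = (2389914/1937187 + (-169114/(-869081) + 1346781/((I*√377765)))) + 1059348 = (2389914*(1/1937187) + (-169114*(-1/869081) + 1346781*(-I*√377765/377765))) + 1059348 = (265546/215243 + (169114/869081 - 1346781*I*√377765/377765)) + 1059348 = (267181587928/187063601683 - 1346781*I*√377765/377765) + 1059348 = 198165719497270612/187063601683 - 1346781*I*√377765/377765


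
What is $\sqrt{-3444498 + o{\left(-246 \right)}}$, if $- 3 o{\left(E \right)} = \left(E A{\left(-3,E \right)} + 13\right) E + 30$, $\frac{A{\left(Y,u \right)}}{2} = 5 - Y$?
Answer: $3 i \sqrt{418466} \approx 1940.7 i$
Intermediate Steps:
$A{\left(Y,u \right)} = 10 - 2 Y$ ($A{\left(Y,u \right)} = 2 \left(5 - Y\right) = 10 - 2 Y$)
$o{\left(E \right)} = -10 - \frac{E \left(13 + 16 E\right)}{3}$ ($o{\left(E \right)} = - \frac{\left(E \left(10 - -6\right) + 13\right) E + 30}{3} = - \frac{\left(E \left(10 + 6\right) + 13\right) E + 30}{3} = - \frac{\left(E 16 + 13\right) E + 30}{3} = - \frac{\left(16 E + 13\right) E + 30}{3} = - \frac{\left(13 + 16 E\right) E + 30}{3} = - \frac{E \left(13 + 16 E\right) + 30}{3} = - \frac{30 + E \left(13 + 16 E\right)}{3} = -10 - \frac{E \left(13 + 16 E\right)}{3}$)
$\sqrt{-3444498 + o{\left(-246 \right)}} = \sqrt{-3444498 - \left(-1056 + 322752\right)} = \sqrt{-3444498 - 321696} = \sqrt{-3766194} = 3 i \sqrt{418466}$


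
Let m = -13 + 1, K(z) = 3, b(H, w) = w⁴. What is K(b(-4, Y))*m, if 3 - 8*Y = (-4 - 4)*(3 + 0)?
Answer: -36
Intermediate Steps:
Y = 27/8 (Y = 3/8 - (-4 - 4)*(3 + 0)/8 = 3/8 - (-1)*3 = 3/8 - ⅛*(-24) = 3/8 + 3 = 27/8 ≈ 3.3750)
m = -12
K(b(-4, Y))*m = 3*(-12) = -36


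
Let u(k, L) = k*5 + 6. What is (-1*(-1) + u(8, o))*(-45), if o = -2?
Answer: -2115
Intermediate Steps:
u(k, L) = 6 + 5*k (u(k, L) = 5*k + 6 = 6 + 5*k)
(-1*(-1) + u(8, o))*(-45) = (-1*(-1) + (6 + 5*8))*(-45) = (1 + (6 + 40))*(-45) = (1 + 46)*(-45) = 47*(-45) = -2115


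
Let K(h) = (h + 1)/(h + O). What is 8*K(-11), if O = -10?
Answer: 80/21 ≈ 3.8095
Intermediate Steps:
K(h) = (1 + h)/(-10 + h) (K(h) = (h + 1)/(h - 10) = (1 + h)/(-10 + h))
8*K(-11) = 8*((1 - 11)/(-10 - 11)) = 8*(-10/(-21)) = 8*(-1/21*(-10)) = 8*(10/21) = 80/21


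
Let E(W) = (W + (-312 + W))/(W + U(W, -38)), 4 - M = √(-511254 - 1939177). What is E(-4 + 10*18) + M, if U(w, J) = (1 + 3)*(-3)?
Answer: 174/41 - 17*I*√8479 ≈ 4.2439 - 1565.4*I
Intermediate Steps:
U(w, J) = -12 (U(w, J) = 4*(-3) = -12)
M = 4 - 17*I*√8479 (M = 4 - √(-511254 - 1939177) = 4 - √(-2450431) = 4 - 17*I*√8479 ≈ 4.0 - 1565.4*I)
E(W) = (-312 + 2*W)/(-12 + W) (E(W) = (W + (-312 + W))/(W - 12) = (-312 + 2*W)/(-12 + W))
E(-4 + 10*18) + M = 2*(-156 + (-4 + 10*18))/(-12 + (-4 + 10*18)) + (4 - 17*I*√8479) = 2*(-156 + (-4 + 180))/(-12 + (-4 + 180)) + (4 - 17*I*√8479) = 2*(-156 + 176)/(-12 + 176) + (4 - 17*I*√8479) = 2*20/164 + (4 - 17*I*√8479) = 2*(1/164)*20 + (4 - 17*I*√8479) = 10/41 + (4 - 17*I*√8479) = 174/41 - 17*I*√8479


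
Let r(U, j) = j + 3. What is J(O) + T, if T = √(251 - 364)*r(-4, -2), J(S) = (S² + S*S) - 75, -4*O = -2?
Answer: -149/2 + I*√113 ≈ -74.5 + 10.63*I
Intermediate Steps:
O = ½ (O = -¼*(-2) = ½ ≈ 0.50000)
r(U, j) = 3 + j
J(S) = -75 + 2*S² (J(S) = (S² + S²) - 75 = 2*S² - 75 = -75 + 2*S²)
T = I*√113 (T = √(251 - 364)*(3 - 2) = √(-113)*1 = (I*√113)*1 = I*√113 ≈ 10.63*I)
J(O) + T = (-75 + 2*(½)²) + I*√113 = (-75 + 2*(¼)) + I*√113 = (-75 + ½) + I*√113 = -149/2 + I*√113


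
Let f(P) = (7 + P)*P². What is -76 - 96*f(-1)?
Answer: -652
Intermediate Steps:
f(P) = P²*(7 + P)
-76 - 96*f(-1) = -76 - 96*(-1)²*(7 - 1) = -76 - 96*6 = -76 - 576 = -652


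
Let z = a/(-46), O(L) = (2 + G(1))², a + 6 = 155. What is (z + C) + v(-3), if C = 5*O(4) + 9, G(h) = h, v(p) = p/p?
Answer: 2381/46 ≈ 51.761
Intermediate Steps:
v(p) = 1
a = 149 (a = -6 + 155 = 149)
O(L) = 9 (O(L) = (2 + 1)² = 3² = 9)
C = 54 (C = 5*9 + 9 = 45 + 9 = 54)
z = -149/46 (z = 149/(-46) = 149*(-1/46) = -149/46 ≈ -3.2391)
(z + C) + v(-3) = (-149/46 + 54) + 1 = 2335/46 + 1 = 2381/46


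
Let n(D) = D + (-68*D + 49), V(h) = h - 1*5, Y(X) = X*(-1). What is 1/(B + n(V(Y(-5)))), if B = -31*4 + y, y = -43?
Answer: -1/118 ≈ -0.0084746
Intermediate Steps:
Y(X) = -X
V(h) = -5 + h (V(h) = h - 5 = -5 + h)
n(D) = 49 - 67*D (n(D) = D + (49 - 68*D) = 49 - 67*D)
B = -167 (B = -31*4 - 43 = -124 - 43 = -167)
1/(B + n(V(Y(-5)))) = 1/(-167 + (49 - 67*(-5 - 1*(-5)))) = 1/(-167 + (49 - 67*(-5 + 5))) = 1/(-167 + (49 - 67*0)) = 1/(-167 + (49 + 0)) = 1/(-167 + 49) = 1/(-118) = -1/118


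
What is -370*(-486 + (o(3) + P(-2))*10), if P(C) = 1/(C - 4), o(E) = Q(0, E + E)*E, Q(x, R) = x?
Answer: 541310/3 ≈ 1.8044e+5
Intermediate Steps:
o(E) = 0 (o(E) = 0*E = 0)
P(C) = 1/(-4 + C)
-370*(-486 + (o(3) + P(-2))*10) = -370*(-486 + (0 + 1/(-4 - 2))*10) = -370*(-486 + (0 + 1/(-6))*10) = -370*(-486 + (0 - 1/6)*10) = -370*(-486 - 1/6*10) = -370*(-486 - 5/3) = -370*(-1463/3) = 541310/3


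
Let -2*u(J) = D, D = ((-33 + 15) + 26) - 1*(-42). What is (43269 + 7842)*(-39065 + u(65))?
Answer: -1997928990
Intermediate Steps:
D = 50 (D = (-18 + 26) + 42 = 8 + 42 = 50)
u(J) = -25 (u(J) = -½*50 = -25)
(43269 + 7842)*(-39065 + u(65)) = (43269 + 7842)*(-39065 - 25) = 51111*(-39090) = -1997928990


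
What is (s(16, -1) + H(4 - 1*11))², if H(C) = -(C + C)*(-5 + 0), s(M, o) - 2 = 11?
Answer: 3249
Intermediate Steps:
s(M, o) = 13 (s(M, o) = 2 + 11 = 13)
H(C) = 10*C (H(C) = -2*C*(-5) = -(-10)*C = 10*C)
(s(16, -1) + H(4 - 1*11))² = (13 + 10*(4 - 1*11))² = (13 + 10*(4 - 11))² = (13 + 10*(-7))² = (13 - 70)² = (-57)² = 3249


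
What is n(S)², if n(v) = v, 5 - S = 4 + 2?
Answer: 1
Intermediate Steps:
S = -1 (S = 5 - (4 + 2) = 5 - 1*6 = 5 - 6 = -1)
n(S)² = (-1)² = 1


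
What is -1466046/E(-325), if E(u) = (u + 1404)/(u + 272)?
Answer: 77700438/1079 ≈ 72012.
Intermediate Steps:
E(u) = (1404 + u)/(272 + u)
-1466046/E(-325) = -1466046*(272 - 325)/(1404 - 325) = -1466046/(1079/(-53)) = -1466046/((-1/53*1079)) = -1466046/(-1079/53) = -1466046*(-53/1079) = 77700438/1079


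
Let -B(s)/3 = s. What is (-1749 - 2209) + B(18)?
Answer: -4012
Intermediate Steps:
B(s) = -3*s
(-1749 - 2209) + B(18) = (-1749 - 2209) - 3*18 = -3958 - 54 = -4012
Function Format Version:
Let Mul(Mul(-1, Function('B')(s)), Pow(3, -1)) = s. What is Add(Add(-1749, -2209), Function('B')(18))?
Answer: -4012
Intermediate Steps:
Function('B')(s) = Mul(-3, s)
Add(Add(-1749, -2209), Function('B')(18)) = Add(Add(-1749, -2209), Mul(-3, 18)) = Add(-3958, -54) = -4012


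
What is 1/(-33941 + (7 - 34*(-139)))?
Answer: -1/29208 ≈ -3.4237e-5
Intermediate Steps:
1/(-33941 + (7 - 34*(-139))) = 1/(-33941 + (7 + 4726)) = 1/(-33941 + 4733) = 1/(-29208) = -1/29208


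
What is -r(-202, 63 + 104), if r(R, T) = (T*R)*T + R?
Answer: 5633780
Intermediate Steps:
r(R, T) = R + R*T² (r(R, T) = (R*T)*T + R = R*T² + R = R + R*T²)
-r(-202, 63 + 104) = -(-202)*(1 + (63 + 104)²) = -(-202)*(1 + 167²) = -(-202)*(1 + 27889) = -(-202)*27890 = -1*(-5633780) = 5633780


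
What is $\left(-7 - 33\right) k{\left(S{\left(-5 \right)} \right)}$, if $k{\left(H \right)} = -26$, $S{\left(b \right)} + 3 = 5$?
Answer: $1040$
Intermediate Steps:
$S{\left(b \right)} = 2$ ($S{\left(b \right)} = -3 + 5 = 2$)
$\left(-7 - 33\right) k{\left(S{\left(-5 \right)} \right)} = \left(-7 - 33\right) \left(-26\right) = \left(-40\right) \left(-26\right) = 1040$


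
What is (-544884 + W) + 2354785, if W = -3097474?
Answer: -1287573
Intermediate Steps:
(-544884 + W) + 2354785 = (-544884 - 3097474) + 2354785 = -3642358 + 2354785 = -1287573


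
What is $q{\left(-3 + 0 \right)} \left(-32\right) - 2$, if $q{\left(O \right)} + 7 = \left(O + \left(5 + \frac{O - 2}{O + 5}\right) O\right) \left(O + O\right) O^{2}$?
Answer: $-17922$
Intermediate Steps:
$q{\left(O \right)} = -7 + 2 O^{3} \left(O + O \left(5 + \frac{-2 + O}{5 + O}\right)\right)$ ($q{\left(O \right)} = -7 + \left(O + \left(5 + \frac{O - 2}{O + 5}\right) O\right) \left(O + O\right) O^{2} = -7 + \left(O + \left(5 + \frac{-2 + O}{5 + O}\right) O\right) 2 O O^{2} = -7 + \left(O + O \left(5 + \frac{-2 + O}{5 + O}\right)\right) 2 O O^{2} = -7 + 2 O \left(O + O \left(5 + \frac{-2 + O}{5 + O}\right)\right) O^{2} = -7 + 2 O^{3} \left(O + O \left(5 + \frac{-2 + O}{5 + O}\right)\right)$)
$q{\left(-3 + 0 \right)} \left(-32\right) - 2 = \frac{7 \left(-5 - \left(-3 + 0\right) + 2 \left(-3 + 0\right)^{5} + 8 \left(-3 + 0\right)^{4}\right)}{5 + \left(-3 + 0\right)} \left(-32\right) - 2 = \frac{7 \left(-5 - -3 + 2 \left(-3\right)^{5} + 8 \left(-3\right)^{4}\right)}{5 - 3} \left(-32\right) - 2 = \frac{7 \left(-5 + 3 + 2 \left(-243\right) + 8 \cdot 81\right)}{2} \left(-32\right) - 2 = 7 \cdot \frac{1}{2} \left(-5 + 3 - 486 + 648\right) \left(-32\right) - 2 = 7 \cdot \frac{1}{2} \cdot 160 \left(-32\right) - 2 = 560 \left(-32\right) - 2 = -17920 - 2 = -17922$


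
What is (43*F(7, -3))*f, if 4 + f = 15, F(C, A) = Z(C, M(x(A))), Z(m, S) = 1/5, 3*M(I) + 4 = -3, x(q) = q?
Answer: 473/5 ≈ 94.600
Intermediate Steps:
M(I) = -7/3 (M(I) = -4/3 + (1/3)*(-3) = -4/3 - 1 = -7/3)
Z(m, S) = 1/5
F(C, A) = 1/5
f = 11 (f = -4 + 15 = 11)
(43*F(7, -3))*f = (43*(1/5))*11 = (43/5)*11 = 473/5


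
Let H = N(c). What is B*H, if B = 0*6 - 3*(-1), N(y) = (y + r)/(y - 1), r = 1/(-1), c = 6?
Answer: 3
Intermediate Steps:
r = -1
N(y) = 1 (N(y) = (y - 1)/(y - 1) = (-1 + y)/(-1 + y) = 1)
H = 1
B = 3 (B = 0 + 3 = 3)
B*H = 3*1 = 3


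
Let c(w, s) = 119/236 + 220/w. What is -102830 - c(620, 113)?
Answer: -752310565/7316 ≈ -1.0283e+5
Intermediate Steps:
c(w, s) = 119/236 + 220/w (c(w, s) = 119*(1/236) + 220/w = 119/236 + 220/w)
-102830 - c(620, 113) = -102830 - (119/236 + 220/620) = -102830 - (119/236 + 220*(1/620)) = -102830 - (119/236 + 11/31) = -102830 - 1*6285/7316 = -102830 - 6285/7316 = -752310565/7316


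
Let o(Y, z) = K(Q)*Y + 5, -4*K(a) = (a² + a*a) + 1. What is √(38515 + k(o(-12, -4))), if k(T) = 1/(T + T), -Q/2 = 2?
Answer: √104144573/52 ≈ 196.25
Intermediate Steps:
Q = -4 (Q = -2*2 = -4)
K(a) = -¼ - a²/2 (K(a) = -((a² + a*a) + 1)/4 = -((a² + a²) + 1)/4 = -(2*a² + 1)/4 = -(1 + 2*a²)/4 = -¼ - a²/2)
o(Y, z) = 5 - 33*Y/4 (o(Y, z) = (-¼ - ½*(-4)²)*Y + 5 = (-¼ - ½*16)*Y + 5 = (-¼ - 8)*Y + 5 = -33*Y/4 + 5 = 5 - 33*Y/4)
k(T) = 1/(2*T)
√(38515 + k(o(-12, -4))) = √(38515 + 1/(2*(5 - 33/4*(-12)))) = √(38515 + 1/(2*(5 + 99))) = √(38515 + (½)/104) = √(38515 + (½)*(1/104)) = √(38515 + 1/208) = √(8011121/208) = √104144573/52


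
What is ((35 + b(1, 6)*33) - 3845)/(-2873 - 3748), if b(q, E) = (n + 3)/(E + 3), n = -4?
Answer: 11441/19863 ≈ 0.57600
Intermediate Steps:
b(q, E) = -1/(3 + E) (b(q, E) = (-4 + 3)/(E + 3) = -1/(3 + E))
((35 + b(1, 6)*33) - 3845)/(-2873 - 3748) = ((35 - 1/(3 + 6)*33) - 3845)/(-2873 - 3748) = ((35 - 1/9*33) - 3845)/(-6621) = ((35 - 1*⅑*33) - 3845)*(-1/6621) = ((35 - ⅑*33) - 3845)*(-1/6621) = ((35 - 11/3) - 3845)*(-1/6621) = (94/3 - 3845)*(-1/6621) = -11441/3*(-1/6621) = 11441/19863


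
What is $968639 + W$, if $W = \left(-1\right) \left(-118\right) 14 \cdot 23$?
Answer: $1006635$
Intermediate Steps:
$W = 37996$ ($W = 118 \cdot 14 \cdot 23 = 1652 \cdot 23 = 37996$)
$968639 + W = 968639 + 37996 = 1006635$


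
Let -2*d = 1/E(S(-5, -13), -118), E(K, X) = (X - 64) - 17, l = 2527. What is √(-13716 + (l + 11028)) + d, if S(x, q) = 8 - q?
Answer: 1/398 + I*√161 ≈ 0.0025126 + 12.689*I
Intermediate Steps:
E(K, X) = -81 + X (E(K, X) = (-64 + X) - 17 = -81 + X)
d = 1/398 (d = -1/(2*(-81 - 118)) = -½/(-199) = -½*(-1/199) = 1/398 ≈ 0.0025126)
√(-13716 + (l + 11028)) + d = √(-13716 + (2527 + 11028)) + 1/398 = √(-13716 + 13555) + 1/398 = √(-161) + 1/398 = I*√161 + 1/398 = 1/398 + I*√161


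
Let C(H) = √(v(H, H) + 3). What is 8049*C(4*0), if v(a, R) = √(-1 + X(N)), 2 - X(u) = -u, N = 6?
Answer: 8049*√(3 + √7) ≈ 19125.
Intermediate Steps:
X(u) = 2 + u (X(u) = 2 - (-1)*u = 2 + u)
v(a, R) = √7 (v(a, R) = √(-1 + (2 + 6)) = √(-1 + 8) = √7)
C(H) = √(3 + √7) (C(H) = √(√7 + 3) = √(3 + √7))
8049*C(4*0) = 8049*√(3 + √7)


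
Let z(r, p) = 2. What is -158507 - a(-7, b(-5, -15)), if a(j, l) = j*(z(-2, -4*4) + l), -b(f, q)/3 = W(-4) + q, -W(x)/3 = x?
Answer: -158430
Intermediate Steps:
W(x) = -3*x
b(f, q) = -36 - 3*q (b(f, q) = -3*(-3*(-4) + q) = -3*(12 + q) = -36 - 3*q)
a(j, l) = j*(2 + l)
-158507 - a(-7, b(-5, -15)) = -158507 - (-7)*(2 + (-36 - 3*(-15))) = -158507 - (-7)*(2 + (-36 + 45)) = -158507 - (-7)*(2 + 9) = -158507 - (-7)*11 = -158507 - 1*(-77) = -158507 + 77 = -158430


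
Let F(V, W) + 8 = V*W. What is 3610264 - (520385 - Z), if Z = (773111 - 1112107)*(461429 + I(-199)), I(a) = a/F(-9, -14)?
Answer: -9228716498793/59 ≈ -1.5642e+11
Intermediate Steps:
F(V, W) = -8 + V*W
I(a) = a/118 (I(a) = a/(-8 - 9*(-14)) = a/(-8 + 126) = a/118)
Z = -9228898801654/59 (Z = (773111 - 1112107)*(461429 + (1/118)*(-199)) = -338996*(461429 - 199/118) = -338996*54448423/118 = -9228898801654/59 ≈ -1.5642e+11)
3610264 - (520385 - Z) = 3610264 - (520385 - 1*(-9228898801654/59)) = 3610264 - (520385 + 9228898801654/59) = 3610264 - 1*9228929504369/59 = 3610264 - 9228929504369/59 = -9228716498793/59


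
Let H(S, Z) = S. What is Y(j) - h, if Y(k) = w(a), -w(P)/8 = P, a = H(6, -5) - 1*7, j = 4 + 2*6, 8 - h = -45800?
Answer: -45800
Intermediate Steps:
h = 45808 (h = 8 - 1*(-45800) = 8 + 45800 = 45808)
j = 16 (j = 4 + 12 = 16)
a = -1 (a = 6 - 1*7 = 6 - 7 = -1)
w(P) = -8*P
Y(k) = 8 (Y(k) = -8*(-1) = 8)
Y(j) - h = 8 - 1*45808 = 8 - 45808 = -45800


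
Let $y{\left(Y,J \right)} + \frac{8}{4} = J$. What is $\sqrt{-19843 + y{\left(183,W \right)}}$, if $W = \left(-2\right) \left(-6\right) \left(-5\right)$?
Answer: $i \sqrt{19905} \approx 141.08 i$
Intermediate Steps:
$W = -60$ ($W = 12 \left(-5\right) = -60$)
$y{\left(Y,J \right)} = -2 + J$
$\sqrt{-19843 + y{\left(183,W \right)}} = \sqrt{-19843 - 62} = \sqrt{-19905} = i \sqrt{19905}$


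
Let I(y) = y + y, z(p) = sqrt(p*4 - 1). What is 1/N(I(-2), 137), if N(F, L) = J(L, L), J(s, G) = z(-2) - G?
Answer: -137/18778 - 3*I/18778 ≈ -0.0072958 - 0.00015976*I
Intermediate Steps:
z(p) = sqrt(-1 + 4*p) (z(p) = sqrt(4*p - 1) = sqrt(-1 + 4*p))
I(y) = 2*y
J(s, G) = -G + 3*I (J(s, G) = sqrt(-1 + 4*(-2)) - G = sqrt(-1 - 8) - G = sqrt(-9) - G = 3*I - G = -G + 3*I)
N(F, L) = -L + 3*I
1/N(I(-2), 137) = 1/(-1*137 + 3*I) = 1/(-137 + 3*I) = (-137 - 3*I)/18778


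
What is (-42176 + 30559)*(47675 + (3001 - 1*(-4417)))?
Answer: -640015381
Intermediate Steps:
(-42176 + 30559)*(47675 + (3001 - 1*(-4417))) = -11617*(47675 + (3001 + 4417)) = -11617*(47675 + 7418) = -11617*55093 = -640015381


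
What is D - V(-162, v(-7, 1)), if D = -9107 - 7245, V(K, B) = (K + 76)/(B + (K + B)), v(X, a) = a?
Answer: -1308203/80 ≈ -16353.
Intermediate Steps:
V(K, B) = (76 + K)/(K + 2*B) (V(K, B) = (76 + K)/(B + (B + K)) = (76 + K)/(K + 2*B))
D = -16352
D - V(-162, v(-7, 1)) = -16352 - (76 - 162)/(-162 + 2*1) = -16352 - (-86)/(-162 + 2) = -16352 - (-86)/(-160) = -16352 - (-1)*(-86)/160 = -16352 - 1*43/80 = -16352 - 43/80 = -1308203/80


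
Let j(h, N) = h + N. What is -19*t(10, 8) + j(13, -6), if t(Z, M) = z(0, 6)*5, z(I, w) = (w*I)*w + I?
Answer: 7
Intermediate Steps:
z(I, w) = I + I*w² (z(I, w) = (I*w)*w + I = I*w² + I = I + I*w²)
t(Z, M) = 0 (t(Z, M) = (0*(1 + 6²))*5 = (0*(1 + 36))*5 = (0*37)*5 = 0*5 = 0)
j(h, N) = N + h
-19*t(10, 8) + j(13, -6) = -19*0 + (-6 + 13) = 0 + 7 = 7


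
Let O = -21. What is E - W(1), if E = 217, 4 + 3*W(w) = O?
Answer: 676/3 ≈ 225.33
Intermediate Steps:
W(w) = -25/3 (W(w) = -4/3 + (⅓)*(-21) = -4/3 - 7 = -25/3)
E - W(1) = 217 - 1*(-25/3) = 217 + 25/3 = 676/3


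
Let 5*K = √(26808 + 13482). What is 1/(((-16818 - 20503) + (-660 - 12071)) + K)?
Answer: -41710/2087667577 - √40290/12526005462 ≈ -1.9995e-5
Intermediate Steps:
K = √40290/5 (K = √(26808 + 13482)/5 = √40290/5 ≈ 40.145)
1/(((-16818 - 20503) + (-660 - 12071)) + K) = 1/(((-16818 - 20503) + (-660 - 12071)) + √40290/5) = 1/((-37321 - 12731) + √40290/5) = 1/(-50052 + √40290/5)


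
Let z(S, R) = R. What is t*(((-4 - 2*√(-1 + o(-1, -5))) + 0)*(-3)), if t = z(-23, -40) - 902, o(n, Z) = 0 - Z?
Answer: -22608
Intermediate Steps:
o(n, Z) = -Z
t = -942 (t = -40 - 902 = -942)
t*(((-4 - 2*√(-1 + o(-1, -5))) + 0)*(-3)) = -942*((-4 - 2*√(-1 - 1*(-5))) + 0)*(-3) = -942*((-4 - 2*√(-1 + 5)) + 0)*(-3) = -942*((-4 - 2*√4) + 0)*(-3) = -942*((-4 - 2*2) + 0)*(-3) = -942*((-4 - 4) + 0)*(-3) = -942*(-8 + 0)*(-3) = -(-7536)*(-3) = -942*24 = -22608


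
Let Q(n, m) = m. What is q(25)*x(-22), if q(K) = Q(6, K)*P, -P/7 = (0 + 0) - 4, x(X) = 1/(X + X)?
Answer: -175/11 ≈ -15.909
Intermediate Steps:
x(X) = 1/(2*X)
P = 28 (P = -7*((0 + 0) - 4) = -7*(0 - 4) = -7*(-4) = 28)
q(K) = 28*K (q(K) = K*28 = 28*K)
q(25)*x(-22) = (28*25)*((1/2)/(-22)) = 700*((1/2)*(-1/22)) = 700*(-1/44) = -175/11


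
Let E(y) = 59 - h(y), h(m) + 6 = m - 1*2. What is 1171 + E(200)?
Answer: 1038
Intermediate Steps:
h(m) = -8 + m (h(m) = -6 + (m - 1*2) = -6 + (m - 2) = -6 + (-2 + m) = -8 + m)
E(y) = 67 - y (E(y) = 59 - (-8 + y) = 59 + (8 - y) = 67 - y)
1171 + E(200) = 1171 + (67 - 1*200) = 1171 + (67 - 200) = 1171 - 133 = 1038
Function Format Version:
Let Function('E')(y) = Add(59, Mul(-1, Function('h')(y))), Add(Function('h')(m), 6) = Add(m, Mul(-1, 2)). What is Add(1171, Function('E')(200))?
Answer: 1038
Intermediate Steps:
Function('h')(m) = Add(-8, m) (Function('h')(m) = Add(-6, Add(m, Mul(-1, 2))) = Add(-6, Add(m, -2)) = Add(-6, Add(-2, m)) = Add(-8, m))
Function('E')(y) = Add(67, Mul(-1, y)) (Function('E')(y) = Add(59, Mul(-1, Add(-8, y))) = Add(59, Add(8, Mul(-1, y))) = Add(67, Mul(-1, y)))
Add(1171, Function('E')(200)) = Add(1171, Add(67, Mul(-1, 200))) = Add(1171, Add(67, -200)) = Add(1171, -133) = 1038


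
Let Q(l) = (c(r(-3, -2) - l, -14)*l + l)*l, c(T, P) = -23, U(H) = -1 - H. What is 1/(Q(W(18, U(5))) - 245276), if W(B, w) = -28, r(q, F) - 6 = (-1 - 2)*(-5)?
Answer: -1/262524 ≈ -3.8092e-6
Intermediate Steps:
r(q, F) = 21 (r(q, F) = 6 + (-1 - 2)*(-5) = 6 - 3*(-5) = 6 + 15 = 21)
Q(l) = -22*l**2 (Q(l) = (-23*l + l)*l = (-22*l)*l = -22*l**2)
1/(Q(W(18, U(5))) - 245276) = 1/(-22*(-28)**2 - 245276) = 1/(-22*784 - 245276) = 1/(-17248 - 245276) = 1/(-262524) = -1/262524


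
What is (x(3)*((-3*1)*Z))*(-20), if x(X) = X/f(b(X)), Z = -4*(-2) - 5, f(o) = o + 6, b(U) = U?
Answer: 60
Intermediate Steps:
f(o) = 6 + o
Z = 3 (Z = 8 - 5 = 3)
x(X) = X/(6 + X)
(x(3)*((-3*1)*Z))*(-20) = ((3/(6 + 3))*(-3*1*3))*(-20) = ((3/9)*(-3*3))*(-20) = ((3*(1/9))*(-9))*(-20) = ((1/3)*(-9))*(-20) = -3*(-20) = 60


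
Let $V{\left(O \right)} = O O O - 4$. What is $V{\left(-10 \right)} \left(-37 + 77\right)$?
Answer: $-40160$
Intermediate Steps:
$V{\left(O \right)} = -4 + O^{3}$ ($V{\left(O \right)} = O^{2} O - 4 = O^{3} - 4 = -4 + O^{3}$)
$V{\left(-10 \right)} \left(-37 + 77\right) = \left(-4 + \left(-10\right)^{3}\right) \left(-37 + 77\right) = \left(-4 - 1000\right) 40 = \left(-1004\right) 40 = -40160$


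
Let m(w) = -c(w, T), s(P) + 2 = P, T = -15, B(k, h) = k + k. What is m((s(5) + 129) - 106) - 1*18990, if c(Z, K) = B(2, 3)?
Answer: -18994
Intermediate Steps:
B(k, h) = 2*k
c(Z, K) = 4 (c(Z, K) = 2*2 = 4)
s(P) = -2 + P
m(w) = -4 (m(w) = -1*4 = -4)
m((s(5) + 129) - 106) - 1*18990 = -4 - 1*18990 = -4 - 18990 = -18994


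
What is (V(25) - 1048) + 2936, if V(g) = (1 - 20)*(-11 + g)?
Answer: 1622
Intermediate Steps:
V(g) = 209 - 19*g (V(g) = -19*(-11 + g) = 209 - 19*g)
(V(25) - 1048) + 2936 = ((209 - 19*25) - 1048) + 2936 = ((209 - 475) - 1048) + 2936 = (-266 - 1048) + 2936 = -1314 + 2936 = 1622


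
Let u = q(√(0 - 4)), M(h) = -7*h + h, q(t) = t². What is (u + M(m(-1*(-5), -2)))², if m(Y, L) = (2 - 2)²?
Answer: 16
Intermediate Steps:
m(Y, L) = 0 (m(Y, L) = 0² = 0)
M(h) = -6*h
u = -4 (u = (√(0 - 4))² = (√(-4))² = (2*I)² = -4)
(u + M(m(-1*(-5), -2)))² = (-4 - 6*0)² = (-4 + 0)² = (-4)² = 16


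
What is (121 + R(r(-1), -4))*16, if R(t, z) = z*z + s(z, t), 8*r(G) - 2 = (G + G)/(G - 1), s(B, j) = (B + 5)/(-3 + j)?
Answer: 45904/21 ≈ 2185.9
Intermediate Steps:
s(B, j) = (5 + B)/(-3 + j)
r(G) = ¼ + G/(4*(-1 + G)) (r(G) = ¼ + ((G + G)/(G - 1))/8 = ¼ + ((2*G)/(-1 + G))/8 = ¼ + (2*G/(-1 + G))/8 = ¼ + G/(4*(-1 + G)))
R(t, z) = z² + (5 + z)/(-3 + t) (R(t, z) = z*z + (5 + z)/(-3 + t) = z² + (5 + z)/(-3 + t))
(121 + R(r(-1), -4))*16 = (121 + (5 - 4 + (-4)²*(-3 + (-1 + 2*(-1))/(4*(-1 - 1))))/(-3 + (-1 + 2*(-1))/(4*(-1 - 1))))*16 = (121 + (5 - 4 + 16*(-3 + (¼)*(-1 - 2)/(-2)))/(-3 + (¼)*(-1 - 2)/(-2)))*16 = (121 + (5 - 4 + 16*(-3 + (¼)*(-½)*(-3)))/(-3 + (¼)*(-½)*(-3)))*16 = (121 + (5 - 4 + 16*(-3 + 3/8))/(-3 + 3/8))*16 = (121 + (5 - 4 + 16*(-21/8))/(-21/8))*16 = (121 - 8*(5 - 4 - 42)/21)*16 = (121 - 8/21*(-41))*16 = (121 + 328/21)*16 = (2869/21)*16 = 45904/21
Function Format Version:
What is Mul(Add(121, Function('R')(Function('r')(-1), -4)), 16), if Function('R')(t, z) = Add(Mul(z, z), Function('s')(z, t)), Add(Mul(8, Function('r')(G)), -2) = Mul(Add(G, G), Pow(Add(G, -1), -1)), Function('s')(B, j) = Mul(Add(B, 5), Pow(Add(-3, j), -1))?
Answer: Rational(45904, 21) ≈ 2185.9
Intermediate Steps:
Function('s')(B, j) = Mul(Pow(Add(-3, j), -1), Add(5, B)) (Function('s')(B, j) = Mul(Add(5, B), Pow(Add(-3, j), -1)) = Mul(Pow(Add(-3, j), -1), Add(5, B)))
Function('r')(G) = Add(Rational(1, 4), Mul(Rational(1, 4), G, Pow(Add(-1, G), -1))) (Function('r')(G) = Add(Rational(1, 4), Mul(Rational(1, 8), Mul(Add(G, G), Pow(Add(G, -1), -1)))) = Add(Rational(1, 4), Mul(Rational(1, 8), Mul(Mul(2, G), Pow(Add(-1, G), -1)))) = Add(Rational(1, 4), Mul(Rational(1, 8), Mul(2, G, Pow(Add(-1, G), -1)))) = Add(Rational(1, 4), Mul(Rational(1, 4), G, Pow(Add(-1, G), -1))))
Function('R')(t, z) = Add(Pow(z, 2), Mul(Pow(Add(-3, t), -1), Add(5, z))) (Function('R')(t, z) = Add(Mul(z, z), Mul(Pow(Add(-3, t), -1), Add(5, z))) = Add(Pow(z, 2), Mul(Pow(Add(-3, t), -1), Add(5, z))))
Mul(Add(121, Function('R')(Function('r')(-1), -4)), 16) = Mul(Add(121, Mul(Pow(Add(-3, Mul(Rational(1, 4), Pow(Add(-1, -1), -1), Add(-1, Mul(2, -1)))), -1), Add(5, -4, Mul(Pow(-4, 2), Add(-3, Mul(Rational(1, 4), Pow(Add(-1, -1), -1), Add(-1, Mul(2, -1)))))))), 16) = Mul(Add(121, Mul(Pow(Add(-3, Mul(Rational(1, 4), Pow(-2, -1), Add(-1, -2))), -1), Add(5, -4, Mul(16, Add(-3, Mul(Rational(1, 4), Pow(-2, -1), Add(-1, -2))))))), 16) = Mul(Add(121, Mul(Pow(Add(-3, Mul(Rational(1, 4), Rational(-1, 2), -3)), -1), Add(5, -4, Mul(16, Add(-3, Mul(Rational(1, 4), Rational(-1, 2), -3)))))), 16) = Mul(Add(121, Mul(Pow(Add(-3, Rational(3, 8)), -1), Add(5, -4, Mul(16, Add(-3, Rational(3, 8)))))), 16) = Mul(Add(121, Mul(Pow(Rational(-21, 8), -1), Add(5, -4, Mul(16, Rational(-21, 8))))), 16) = Mul(Add(121, Mul(Rational(-8, 21), Add(5, -4, -42))), 16) = Mul(Add(121, Mul(Rational(-8, 21), -41)), 16) = Mul(Add(121, Rational(328, 21)), 16) = Mul(Rational(2869, 21), 16) = Rational(45904, 21)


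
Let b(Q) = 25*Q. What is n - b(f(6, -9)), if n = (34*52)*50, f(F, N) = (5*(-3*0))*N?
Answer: 88400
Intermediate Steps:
f(F, N) = 0 (f(F, N) = (5*0)*N = 0*N = 0)
n = 88400 (n = 1768*50 = 88400)
n - b(f(6, -9)) = 88400 - 25*0 = 88400 - 1*0 = 88400 + 0 = 88400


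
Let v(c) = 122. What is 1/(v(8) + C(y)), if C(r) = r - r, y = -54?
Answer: 1/122 ≈ 0.0081967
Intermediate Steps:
C(r) = 0
1/(v(8) + C(y)) = 1/(122 + 0) = 1/122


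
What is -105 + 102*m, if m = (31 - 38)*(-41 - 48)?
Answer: 63441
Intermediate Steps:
m = 623 (m = -7*(-89) = 623)
-105 + 102*m = -105 + 102*623 = -105 + 63546 = 63441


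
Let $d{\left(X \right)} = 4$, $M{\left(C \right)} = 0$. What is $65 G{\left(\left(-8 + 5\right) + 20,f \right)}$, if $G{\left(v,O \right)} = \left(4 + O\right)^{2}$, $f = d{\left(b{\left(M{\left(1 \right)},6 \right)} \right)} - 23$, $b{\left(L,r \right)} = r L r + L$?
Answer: $14625$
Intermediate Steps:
$b{\left(L,r \right)} = L + L r^{2}$ ($b{\left(L,r \right)} = L r r + L = L r^{2} + L = L + L r^{2}$)
$f = -19$ ($f = 4 - 23 = -19$)
$65 G{\left(\left(-8 + 5\right) + 20,f \right)} = 65 \left(4 - 19\right)^{2} = 65 \left(-15\right)^{2} = 65 \cdot 225 = 14625$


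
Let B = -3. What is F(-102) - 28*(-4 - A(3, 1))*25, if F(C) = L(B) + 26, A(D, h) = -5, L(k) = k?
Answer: -677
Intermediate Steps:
F(C) = 23 (F(C) = -3 + 26 = 23)
F(-102) - 28*(-4 - A(3, 1))*25 = 23 - 28*(-4 - 1*(-5))*25 = 23 - 28*(-4 + 5)*25 = 23 - 28*1*25 = 23 - 28*25 = 23 - 700 = -677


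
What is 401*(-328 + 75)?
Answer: -101453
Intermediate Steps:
401*(-328 + 75) = 401*(-253) = -101453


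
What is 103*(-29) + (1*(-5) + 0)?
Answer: -2992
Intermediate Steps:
103*(-29) + (1*(-5) + 0) = -2987 + (-5 + 0) = -2987 - 5 = -2992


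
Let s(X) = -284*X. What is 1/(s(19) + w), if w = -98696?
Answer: -1/104092 ≈ -9.6069e-6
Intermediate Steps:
1/(s(19) + w) = 1/(-284*19 - 98696) = 1/(-5396 - 98696) = 1/(-104092) = -1/104092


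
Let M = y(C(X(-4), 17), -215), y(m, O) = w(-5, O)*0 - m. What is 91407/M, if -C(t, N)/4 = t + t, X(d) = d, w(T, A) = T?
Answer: -91407/32 ≈ -2856.5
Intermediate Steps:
C(t, N) = -8*t (C(t, N) = -4*(t + t) = -8*t)
y(m, O) = -m (y(m, O) = -5*0 - m = 0 - m = -m)
M = -32 (M = -(-8)*(-4) = -1*32 = -32)
91407/M = 91407/(-32) = 91407*(-1/32) = -91407/32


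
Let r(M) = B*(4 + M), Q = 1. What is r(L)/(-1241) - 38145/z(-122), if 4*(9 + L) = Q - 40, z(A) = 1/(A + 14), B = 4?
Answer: 5112498119/1241 ≈ 4.1197e+6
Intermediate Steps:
z(A) = 1/(14 + A)
L = -75/4 (L = -9 + (1 - 40)/4 = -9 + (¼)*(-39) = -9 - 39/4 = -75/4 ≈ -18.750)
r(M) = 16 + 4*M (r(M) = 4*(4 + M) = 16 + 4*M)
r(L)/(-1241) - 38145/z(-122) = (16 + 4*(-75/4))/(-1241) - 38145/(1/(14 - 122)) = (16 - 75)*(-1/1241) - 38145/(1/(-108)) = -59*(-1/1241) - 38145/(-1/108) = 59/1241 - 38145*(-108) = 59/1241 + 4119660 = 5112498119/1241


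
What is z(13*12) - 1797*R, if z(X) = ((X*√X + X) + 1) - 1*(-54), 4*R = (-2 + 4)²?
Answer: -1586 + 312*√39 ≈ 362.44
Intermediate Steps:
R = 1 (R = (-2 + 4)²/4 = (¼)*2² = (¼)*4 = 1)
z(X) = 55 + X + X^(3/2) (z(X) = ((X^(3/2) + X) + 1) + 54 = ((X + X^(3/2)) + 1) + 54 = (1 + X + X^(3/2)) + 54 = 55 + X + X^(3/2))
z(13*12) - 1797*R = (55 + 13*12 + (13*12)^(3/2)) - 1797 = (55 + 156 + 156^(3/2)) - 1*1797 = (55 + 156 + 312*√39) - 1797 = (211 + 312*√39) - 1797 = -1586 + 312*√39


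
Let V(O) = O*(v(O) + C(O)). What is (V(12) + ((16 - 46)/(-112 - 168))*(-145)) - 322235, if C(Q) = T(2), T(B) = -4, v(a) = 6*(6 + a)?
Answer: -8988071/28 ≈ -3.2100e+5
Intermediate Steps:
v(a) = 36 + 6*a
C(Q) = -4
V(O) = O*(32 + 6*O) (V(O) = O*((36 + 6*O) - 4) = O*(32 + 6*O))
(V(12) + ((16 - 46)/(-112 - 168))*(-145)) - 322235 = (2*12*(16 + 3*12) + ((16 - 46)/(-112 - 168))*(-145)) - 322235 = (2*12*(16 + 36) - 30/(-280)*(-145)) - 322235 = (2*12*52 - 30*(-1/280)*(-145)) - 322235 = (1248 + (3/28)*(-145)) - 322235 = (1248 - 435/28) - 322235 = 34509/28 - 322235 = -8988071/28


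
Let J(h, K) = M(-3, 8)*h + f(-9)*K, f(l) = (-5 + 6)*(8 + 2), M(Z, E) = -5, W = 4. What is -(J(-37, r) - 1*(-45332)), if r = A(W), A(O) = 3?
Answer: -45547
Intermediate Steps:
f(l) = 10 (f(l) = 1*10 = 10)
r = 3
J(h, K) = -5*h + 10*K
-(J(-37, r) - 1*(-45332)) = -((-5*(-37) + 10*3) - 1*(-45332)) = -((185 + 30) + 45332) = -(215 + 45332) = -1*45547 = -45547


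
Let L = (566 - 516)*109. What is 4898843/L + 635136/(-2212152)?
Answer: 451396827039/502342850 ≈ 898.58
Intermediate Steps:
L = 5450 (L = 50*109 = 5450)
4898843/L + 635136/(-2212152) = 4898843/5450 + 635136/(-2212152) = 4898843*(1/5450) + 635136*(-1/2212152) = 4898843/5450 - 26464/92173 = 451396827039/502342850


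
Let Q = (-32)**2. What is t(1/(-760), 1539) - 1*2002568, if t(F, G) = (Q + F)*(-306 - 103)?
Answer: -1840251431/760 ≈ -2.4214e+6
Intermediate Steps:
Q = 1024
t(F, G) = -418816 - 409*F (t(F, G) = (1024 + F)*(-306 - 103) = (1024 + F)*(-409) = -418816 - 409*F)
t(1/(-760), 1539) - 1*2002568 = (-418816 - 409/(-760)) - 1*2002568 = (-418816 - 409*(-1/760)) - 2002568 = (-418816 + 409/760) - 2002568 = -318299751/760 - 2002568 = -1840251431/760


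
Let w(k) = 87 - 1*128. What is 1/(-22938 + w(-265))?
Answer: -1/22979 ≈ -4.3518e-5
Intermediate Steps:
w(k) = -41 (w(k) = 87 - 128 = -41)
1/(-22938 + w(-265)) = 1/(-22938 - 41) = 1/(-22979) = -1/22979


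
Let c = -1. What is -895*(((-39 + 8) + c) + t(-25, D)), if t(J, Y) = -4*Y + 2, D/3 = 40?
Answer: 456450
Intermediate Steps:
D = 120 (D = 3*40 = 120)
t(J, Y) = 2 - 4*Y
-895*(((-39 + 8) + c) + t(-25, D)) = -895*(((-39 + 8) - 1) + (2 - 4*120)) = -895*((-31 - 1) + (2 - 480)) = -895*(-32 - 478) = -895*(-510) = 456450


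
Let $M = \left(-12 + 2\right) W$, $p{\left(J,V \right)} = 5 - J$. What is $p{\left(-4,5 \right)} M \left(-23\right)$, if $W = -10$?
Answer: $-20700$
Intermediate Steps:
$M = 100$ ($M = \left(-12 + 2\right) \left(-10\right) = \left(-10\right) \left(-10\right) = 100$)
$p{\left(-4,5 \right)} M \left(-23\right) = \left(5 - -4\right) 100 \left(-23\right) = \left(5 + 4\right) 100 \left(-23\right) = 9 \cdot 100 \left(-23\right) = 900 \left(-23\right) = -20700$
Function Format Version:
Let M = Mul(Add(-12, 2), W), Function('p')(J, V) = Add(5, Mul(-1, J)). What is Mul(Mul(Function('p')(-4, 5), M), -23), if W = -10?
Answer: -20700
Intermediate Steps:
M = 100 (M = Mul(Add(-12, 2), -10) = Mul(-10, -10) = 100)
Mul(Mul(Function('p')(-4, 5), M), -23) = Mul(Mul(Add(5, Mul(-1, -4)), 100), -23) = Mul(Mul(Add(5, 4), 100), -23) = Mul(Mul(9, 100), -23) = Mul(900, -23) = -20700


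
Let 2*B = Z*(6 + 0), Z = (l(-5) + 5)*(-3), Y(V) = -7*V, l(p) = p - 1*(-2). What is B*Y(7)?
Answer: 882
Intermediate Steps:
l(p) = 2 + p (l(p) = p + 2 = 2 + p)
Z = -6 (Z = ((2 - 5) + 5)*(-3) = (-3 + 5)*(-3) = 2*(-3) = -6)
B = -18 (B = (-6*(6 + 0))/2 = (-6*6)/2 = (½)*(-36) = -18)
B*Y(7) = -(-126)*7 = -18*(-49) = 882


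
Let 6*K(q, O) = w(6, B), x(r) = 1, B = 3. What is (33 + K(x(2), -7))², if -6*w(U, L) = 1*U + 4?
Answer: 346921/324 ≈ 1070.7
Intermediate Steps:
w(U, L) = -⅔ - U/6 (w(U, L) = -(1*U + 4)/6 = -(U + 4)/6 = -(4 + U)/6 = -⅔ - U/6)
K(q, O) = -5/18 (K(q, O) = (-⅔ - ⅙*6)/6 = (-⅔ - 1)/6 = (⅙)*(-5/3) = -5/18)
(33 + K(x(2), -7))² = (33 - 5/18)² = (589/18)² = 346921/324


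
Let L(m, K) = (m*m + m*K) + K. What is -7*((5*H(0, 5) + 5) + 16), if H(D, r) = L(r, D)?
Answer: -1022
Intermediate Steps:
L(m, K) = K + m² + K*m (L(m, K) = (m² + K*m) + K = K + m² + K*m)
H(D, r) = D + r² + D*r
-7*((5*H(0, 5) + 5) + 16) = -7*((5*(0 + 5² + 0*5) + 5) + 16) = -7*((5*(0 + 25 + 0) + 5) + 16) = -7*((5*25 + 5) + 16) = -7*((125 + 5) + 16) = -7*(130 + 16) = -7*146 = -1022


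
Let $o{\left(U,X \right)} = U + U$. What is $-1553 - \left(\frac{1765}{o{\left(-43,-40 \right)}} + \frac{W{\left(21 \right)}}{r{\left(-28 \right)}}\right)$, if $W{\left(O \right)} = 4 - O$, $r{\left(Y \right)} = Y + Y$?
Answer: $- \frac{3690935}{2408} \approx -1532.8$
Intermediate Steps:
$r{\left(Y \right)} = 2 Y$
$o{\left(U,X \right)} = 2 U$
$-1553 - \left(\frac{1765}{o{\left(-43,-40 \right)}} + \frac{W{\left(21 \right)}}{r{\left(-28 \right)}}\right) = -1553 - \left(\frac{1765}{2 \left(-43\right)} + \frac{4 - 21}{2 \left(-28\right)}\right) = -1553 - \left(\frac{1765}{-86} + \frac{4 - 21}{-56}\right) = -1553 - \left(1765 \left(- \frac{1}{86}\right) - - \frac{17}{56}\right) = -1553 - \left(- \frac{1765}{86} + \frac{17}{56}\right) = -1553 - - \frac{48689}{2408} = -1553 + \frac{48689}{2408} = - \frac{3690935}{2408}$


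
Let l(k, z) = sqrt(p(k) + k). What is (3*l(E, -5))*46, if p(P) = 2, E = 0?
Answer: 138*sqrt(2) ≈ 195.16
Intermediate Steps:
l(k, z) = sqrt(2 + k)
(3*l(E, -5))*46 = (3*sqrt(2 + 0))*46 = (3*sqrt(2))*46 = 138*sqrt(2)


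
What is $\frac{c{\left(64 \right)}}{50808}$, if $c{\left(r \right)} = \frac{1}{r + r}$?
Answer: $\frac{1}{6503424} \approx 1.5377 \cdot 10^{-7}$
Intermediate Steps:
$c{\left(r \right)} = \frac{1}{2 r}$
$\frac{c{\left(64 \right)}}{50808} = \frac{\frac{1}{2} \cdot \frac{1}{64}}{50808} = \frac{1}{2} \cdot \frac{1}{64} \cdot \frac{1}{50808} = \frac{1}{128} \cdot \frac{1}{50808} = \frac{1}{6503424}$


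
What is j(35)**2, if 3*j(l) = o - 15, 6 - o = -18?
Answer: 9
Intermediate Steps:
o = 24 (o = 6 - 1*(-18) = 6 + 18 = 24)
j(l) = 3 (j(l) = (24 - 15)/3 = (1/3)*9 = 3)
j(35)**2 = 3**2 = 9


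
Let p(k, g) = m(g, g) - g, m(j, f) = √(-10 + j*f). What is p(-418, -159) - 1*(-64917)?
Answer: 65076 + √25271 ≈ 65235.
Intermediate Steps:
m(j, f) = √(-10 + f*j)
p(k, g) = √(-10 + g²) - g (p(k, g) = √(-10 + g*g) - g = √(-10 + g²) - g)
p(-418, -159) - 1*(-64917) = (√(-10 + (-159)²) - 1*(-159)) - 1*(-64917) = (√(-10 + 25281) + 159) + 64917 = (√25271 + 159) + 64917 = (159 + √25271) + 64917 = 65076 + √25271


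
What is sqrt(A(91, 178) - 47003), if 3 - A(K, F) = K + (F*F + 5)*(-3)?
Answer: 2*sqrt(11994) ≈ 219.03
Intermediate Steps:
A(K, F) = 18 - K + 3*F**2 (A(K, F) = 3 - (K + (F*F + 5)*(-3)) = 3 - (K + (F**2 + 5)*(-3)) = 3 - (K + (5 + F**2)*(-3)) = 3 - (K + (-15 - 3*F**2)) = 3 - (-15 + K - 3*F**2) = 3 + (15 - K + 3*F**2) = 18 - K + 3*F**2)
sqrt(A(91, 178) - 47003) = sqrt((18 - 1*91 + 3*178**2) - 47003) = sqrt((18 - 91 + 3*31684) - 47003) = sqrt((18 - 91 + 95052) - 47003) = sqrt(94979 - 47003) = sqrt(47976) = 2*sqrt(11994)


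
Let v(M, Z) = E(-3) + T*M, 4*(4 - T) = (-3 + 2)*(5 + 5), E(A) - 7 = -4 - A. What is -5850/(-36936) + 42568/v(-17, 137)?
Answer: -9191113/22572 ≈ -407.19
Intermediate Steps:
E(A) = 3 - A (E(A) = 7 + (-4 - A) = 3 - A)
T = 13/2 (T = 4 - (-3 + 2)*(5 + 5)/4 = 4 - (-1)*10/4 = 4 - ¼*(-10) = 4 + 5/2 = 13/2 ≈ 6.5000)
v(M, Z) = 6 + 13*M/2 (v(M, Z) = (3 - 1*(-3)) + 13*M/2 = (3 + 3) + 13*M/2 = 6 + 13*M/2)
-5850/(-36936) + 42568/v(-17, 137) = -5850/(-36936) + 42568/(6 + (13/2)*(-17)) = -5850*(-1/36936) + 42568/(6 - 221/2) = 325/2052 + 42568/(-209/2) = 325/2052 + 42568*(-2/209) = 325/2052 - 85136/209 = -9191113/22572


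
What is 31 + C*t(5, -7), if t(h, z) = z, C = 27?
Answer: -158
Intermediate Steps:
31 + C*t(5, -7) = 31 + 27*(-7) = 31 - 189 = -158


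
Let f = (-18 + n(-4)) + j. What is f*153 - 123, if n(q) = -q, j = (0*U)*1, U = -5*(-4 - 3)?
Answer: -2265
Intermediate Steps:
U = 35 (U = -5*(-7) = 35)
j = 0 (j = (0*35)*1 = 0*1 = 0)
f = -14 (f = (-18 - 1*(-4)) + 0 = (-18 + 4) + 0 = -14 + 0 = -14)
f*153 - 123 = -14*153 - 123 = -2142 - 123 = -2265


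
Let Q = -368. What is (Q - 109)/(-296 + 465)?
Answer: -477/169 ≈ -2.8225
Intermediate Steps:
(Q - 109)/(-296 + 465) = (-368 - 109)/(-296 + 465) = -477/169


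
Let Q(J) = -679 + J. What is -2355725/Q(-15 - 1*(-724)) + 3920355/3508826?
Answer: -413285575910/5263239 ≈ -78523.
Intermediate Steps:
-2355725/Q(-15 - 1*(-724)) + 3920355/3508826 = -2355725/(-679 + (-15 - 1*(-724))) + 3920355/3508826 = -2355725/(-679 + (-15 + 724)) + 3920355*(1/3508826) = -2355725/(-679 + 709) + 3920355/3508826 = -2355725/30 + 3920355/3508826 = -2355725*1/30 + 3920355/3508826 = -471145/6 + 3920355/3508826 = -413285575910/5263239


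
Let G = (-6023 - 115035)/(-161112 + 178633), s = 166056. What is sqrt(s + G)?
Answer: sqrt(1040299047622)/2503 ≈ 407.49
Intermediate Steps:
G = -17294/2503 (G = -121058/17521 = -121058*1/17521 = -17294/2503 ≈ -6.9093)
sqrt(s + G) = sqrt(166056 - 17294/2503) = sqrt(415620874/2503) = sqrt(1040299047622)/2503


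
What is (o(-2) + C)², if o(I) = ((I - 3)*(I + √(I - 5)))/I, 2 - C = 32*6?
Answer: 151925/4 - 975*I*√7 ≈ 37981.0 - 2579.6*I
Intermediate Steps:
C = -190 (C = 2 - 32*6 = 2 - 1*192 = 2 - 192 = -190)
o(I) = (-3 + I)*(I + √(-5 + I))/I (o(I) = ((-3 + I)*(I + √(-5 + I)))/I = (-3 + I)*(I + √(-5 + I))/I)
(o(-2) + C)² = ((-3 - 2 + √(-5 - 2) - 3*√(-5 - 2)/(-2)) - 190)² = ((-3 - 2 + √(-7) - 3*(-½)*√(-7)) - 190)² = ((-3 - 2 + I*√7 - 3*(-½)*I*√7) - 190)² = ((-3 - 2 + I*√7 + 3*I*√7/2) - 190)² = ((-5 + 5*I*√7/2) - 190)² = (-195 + 5*I*√7/2)²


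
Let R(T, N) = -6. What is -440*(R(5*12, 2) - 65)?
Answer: 31240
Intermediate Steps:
-440*(R(5*12, 2) - 65) = -440*(-6 - 65) = -440*(-71) = 31240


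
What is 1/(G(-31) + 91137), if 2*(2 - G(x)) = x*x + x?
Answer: 1/90674 ≈ 1.1029e-5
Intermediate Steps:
G(x) = 2 - x/2 - x²/2 (G(x) = 2 - (x*x + x)/2 = 2 - (x² + x)/2 = 2 - (x + x²)/2 = 2 + (-x/2 - x²/2) = 2 - x/2 - x²/2)
1/(G(-31) + 91137) = 1/((2 - ½*(-31) - ½*(-31)²) + 91137) = 1/((2 + 31/2 - ½*961) + 91137) = 1/((2 + 31/2 - 961/2) + 91137) = 1/(-463 + 91137) = 1/90674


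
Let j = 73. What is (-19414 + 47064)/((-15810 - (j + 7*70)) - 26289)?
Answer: -13825/21331 ≈ -0.64812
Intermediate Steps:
(-19414 + 47064)/((-15810 - (j + 7*70)) - 26289) = (-19414 + 47064)/((-15810 - (73 + 7*70)) - 26289) = 27650/((-15810 - (73 + 490)) - 26289) = 27650/((-15810 - 1*563) - 26289) = 27650/((-15810 - 563) - 26289) = 27650/(-16373 - 26289) = 27650/(-42662) = 27650*(-1/42662) = -13825/21331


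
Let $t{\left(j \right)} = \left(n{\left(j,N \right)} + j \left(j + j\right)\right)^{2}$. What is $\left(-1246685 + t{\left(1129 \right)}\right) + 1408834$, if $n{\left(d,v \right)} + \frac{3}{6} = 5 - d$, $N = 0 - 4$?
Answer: $\frac{25972427227821}{4} \approx 6.4931 \cdot 10^{12}$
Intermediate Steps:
$N = -4$
$n{\left(d,v \right)} = \frac{9}{2} - d$ ($n{\left(d,v \right)} = - \frac{1}{2} - \left(-5 + d\right) = \frac{9}{2} - d$)
$t{\left(j \right)} = \left(\frac{9}{2} - j + 2 j^{2}\right)^{2}$ ($t{\left(j \right)} = \left(\left(\frac{9}{2} - j\right) + j \left(j + j\right)\right)^{2} = \left(\left(\frac{9}{2} - j\right) + j 2 j\right)^{2} = \left(\left(\frac{9}{2} - j\right) + 2 j^{2}\right)^{2} = \left(\frac{9}{2} - j + 2 j^{2}\right)^{2}$)
$\left(-1246685 + t{\left(1129 \right)}\right) + 1408834 = \left(-1246685 + \frac{\left(9 - 2258 + 4 \cdot 1129^{2}\right)^{2}}{4}\right) + 1408834 = \left(-1246685 + \frac{\left(9 - 2258 + 4 \cdot 1274641\right)^{2}}{4}\right) + 1408834 = \left(-1246685 + \frac{\left(9 - 2258 + 5098564\right)^{2}}{4}\right) + 1408834 = \left(-1246685 + \frac{5096315^{2}}{4}\right) + 1408834 = \left(-1246685 + \frac{1}{4} \cdot 25972426579225\right) + 1408834 = \left(-1246685 + \frac{25972426579225}{4}\right) + 1408834 = \frac{25972421592485}{4} + 1408834 = \frac{25972427227821}{4}$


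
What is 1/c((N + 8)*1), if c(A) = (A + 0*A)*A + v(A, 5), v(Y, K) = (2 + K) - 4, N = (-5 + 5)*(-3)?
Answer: 1/67 ≈ 0.014925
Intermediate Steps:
N = 0 (N = 0*(-3) = 0)
v(Y, K) = -2 + K
c(A) = 3 + A² (c(A) = (A + 0*A)*A + (-2 + 5) = (A + 0)*A + 3 = A*A + 3 = A² + 3 = 3 + A²)
1/c((N + 8)*1) = 1/(3 + ((0 + 8)*1)²) = 1/(3 + (8*1)²) = 1/(3 + 8²) = 1/(3 + 64) = 1/67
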